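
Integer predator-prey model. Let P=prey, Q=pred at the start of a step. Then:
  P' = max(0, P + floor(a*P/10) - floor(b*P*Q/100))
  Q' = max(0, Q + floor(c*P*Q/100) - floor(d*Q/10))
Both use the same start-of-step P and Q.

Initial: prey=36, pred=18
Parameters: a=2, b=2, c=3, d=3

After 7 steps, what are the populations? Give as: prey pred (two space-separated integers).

Step 1: prey: 36+7-12=31; pred: 18+19-5=32
Step 2: prey: 31+6-19=18; pred: 32+29-9=52
Step 3: prey: 18+3-18=3; pred: 52+28-15=65
Step 4: prey: 3+0-3=0; pred: 65+5-19=51
Step 5: prey: 0+0-0=0; pred: 51+0-15=36
Step 6: prey: 0+0-0=0; pred: 36+0-10=26
Step 7: prey: 0+0-0=0; pred: 26+0-7=19

Answer: 0 19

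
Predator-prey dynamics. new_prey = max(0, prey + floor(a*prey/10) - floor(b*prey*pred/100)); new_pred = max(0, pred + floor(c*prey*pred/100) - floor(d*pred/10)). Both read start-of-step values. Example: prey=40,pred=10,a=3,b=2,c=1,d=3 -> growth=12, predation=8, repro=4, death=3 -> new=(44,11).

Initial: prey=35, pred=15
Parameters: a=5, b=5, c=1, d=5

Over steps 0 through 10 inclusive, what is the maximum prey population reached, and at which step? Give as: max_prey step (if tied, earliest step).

Answer: 139 10

Derivation:
Step 1: prey: 35+17-26=26; pred: 15+5-7=13
Step 2: prey: 26+13-16=23; pred: 13+3-6=10
Step 3: prey: 23+11-11=23; pred: 10+2-5=7
Step 4: prey: 23+11-8=26; pred: 7+1-3=5
Step 5: prey: 26+13-6=33; pred: 5+1-2=4
Step 6: prey: 33+16-6=43; pred: 4+1-2=3
Step 7: prey: 43+21-6=58; pred: 3+1-1=3
Step 8: prey: 58+29-8=79; pred: 3+1-1=3
Step 9: prey: 79+39-11=107; pred: 3+2-1=4
Step 10: prey: 107+53-21=139; pred: 4+4-2=6
Max prey = 139 at step 10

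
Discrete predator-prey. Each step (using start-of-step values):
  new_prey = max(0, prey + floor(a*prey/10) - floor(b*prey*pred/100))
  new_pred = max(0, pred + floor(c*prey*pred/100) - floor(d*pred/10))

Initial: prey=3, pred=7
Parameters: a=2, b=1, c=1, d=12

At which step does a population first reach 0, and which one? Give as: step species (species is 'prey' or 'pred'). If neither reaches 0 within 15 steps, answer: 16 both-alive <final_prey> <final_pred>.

Step 1: prey: 3+0-0=3; pred: 7+0-8=0
First extinction: pred at step 1

Answer: 1 pred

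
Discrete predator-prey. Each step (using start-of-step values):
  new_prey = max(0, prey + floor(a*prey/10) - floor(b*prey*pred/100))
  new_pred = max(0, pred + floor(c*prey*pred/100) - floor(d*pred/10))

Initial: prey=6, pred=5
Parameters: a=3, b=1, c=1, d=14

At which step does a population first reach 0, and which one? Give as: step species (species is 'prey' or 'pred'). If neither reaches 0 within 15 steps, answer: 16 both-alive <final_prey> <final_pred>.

Answer: 1 pred

Derivation:
Step 1: prey: 6+1-0=7; pred: 5+0-7=0
First extinction: pred at step 1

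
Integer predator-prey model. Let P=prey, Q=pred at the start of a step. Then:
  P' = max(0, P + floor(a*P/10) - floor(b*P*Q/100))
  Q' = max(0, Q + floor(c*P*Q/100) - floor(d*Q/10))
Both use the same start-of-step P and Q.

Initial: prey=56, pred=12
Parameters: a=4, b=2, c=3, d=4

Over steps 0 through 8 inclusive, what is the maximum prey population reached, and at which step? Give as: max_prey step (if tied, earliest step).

Step 1: prey: 56+22-13=65; pred: 12+20-4=28
Step 2: prey: 65+26-36=55; pred: 28+54-11=71
Step 3: prey: 55+22-78=0; pred: 71+117-28=160
Step 4: prey: 0+0-0=0; pred: 160+0-64=96
Step 5: prey: 0+0-0=0; pred: 96+0-38=58
Step 6: prey: 0+0-0=0; pred: 58+0-23=35
Step 7: prey: 0+0-0=0; pred: 35+0-14=21
Step 8: prey: 0+0-0=0; pred: 21+0-8=13
Max prey = 65 at step 1

Answer: 65 1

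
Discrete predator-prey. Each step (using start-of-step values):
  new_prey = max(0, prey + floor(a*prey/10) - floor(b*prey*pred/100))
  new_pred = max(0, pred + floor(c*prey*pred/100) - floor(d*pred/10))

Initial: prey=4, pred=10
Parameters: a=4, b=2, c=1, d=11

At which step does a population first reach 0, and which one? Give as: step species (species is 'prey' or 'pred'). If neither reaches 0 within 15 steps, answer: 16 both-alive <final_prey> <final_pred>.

Step 1: prey: 4+1-0=5; pred: 10+0-11=0
First extinction: pred at step 1

Answer: 1 pred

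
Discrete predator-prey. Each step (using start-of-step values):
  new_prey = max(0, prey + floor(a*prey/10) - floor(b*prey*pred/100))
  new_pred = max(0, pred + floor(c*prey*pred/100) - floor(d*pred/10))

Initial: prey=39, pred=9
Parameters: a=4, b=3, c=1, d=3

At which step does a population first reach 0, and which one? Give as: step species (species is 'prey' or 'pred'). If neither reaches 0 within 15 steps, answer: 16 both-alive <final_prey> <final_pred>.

Answer: 16 both-alive 13 5

Derivation:
Step 1: prey: 39+15-10=44; pred: 9+3-2=10
Step 2: prey: 44+17-13=48; pred: 10+4-3=11
Step 3: prey: 48+19-15=52; pred: 11+5-3=13
Step 4: prey: 52+20-20=52; pred: 13+6-3=16
Step 5: prey: 52+20-24=48; pred: 16+8-4=20
Step 6: prey: 48+19-28=39; pred: 20+9-6=23
Step 7: prey: 39+15-26=28; pred: 23+8-6=25
Step 8: prey: 28+11-21=18; pred: 25+7-7=25
Step 9: prey: 18+7-13=12; pred: 25+4-7=22
Step 10: prey: 12+4-7=9; pred: 22+2-6=18
Step 11: prey: 9+3-4=8; pred: 18+1-5=14
Step 12: prey: 8+3-3=8; pred: 14+1-4=11
Step 13: prey: 8+3-2=9; pred: 11+0-3=8
Step 14: prey: 9+3-2=10; pred: 8+0-2=6
Step 15: prey: 10+4-1=13; pred: 6+0-1=5
No extinction within 15 steps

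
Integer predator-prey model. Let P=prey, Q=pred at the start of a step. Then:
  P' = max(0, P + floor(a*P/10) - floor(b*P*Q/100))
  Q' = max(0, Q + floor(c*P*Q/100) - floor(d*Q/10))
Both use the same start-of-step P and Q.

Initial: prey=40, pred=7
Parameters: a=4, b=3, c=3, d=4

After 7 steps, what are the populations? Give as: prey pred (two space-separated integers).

Answer: 0 18

Derivation:
Step 1: prey: 40+16-8=48; pred: 7+8-2=13
Step 2: prey: 48+19-18=49; pred: 13+18-5=26
Step 3: prey: 49+19-38=30; pred: 26+38-10=54
Step 4: prey: 30+12-48=0; pred: 54+48-21=81
Step 5: prey: 0+0-0=0; pred: 81+0-32=49
Step 6: prey: 0+0-0=0; pred: 49+0-19=30
Step 7: prey: 0+0-0=0; pred: 30+0-12=18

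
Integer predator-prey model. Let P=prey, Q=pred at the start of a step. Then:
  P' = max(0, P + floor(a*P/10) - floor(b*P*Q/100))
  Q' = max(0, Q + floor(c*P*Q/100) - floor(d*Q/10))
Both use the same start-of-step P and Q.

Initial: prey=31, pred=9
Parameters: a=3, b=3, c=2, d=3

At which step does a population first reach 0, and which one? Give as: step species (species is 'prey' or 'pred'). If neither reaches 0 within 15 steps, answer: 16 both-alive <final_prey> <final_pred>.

Answer: 16 both-alive 2 3

Derivation:
Step 1: prey: 31+9-8=32; pred: 9+5-2=12
Step 2: prey: 32+9-11=30; pred: 12+7-3=16
Step 3: prey: 30+9-14=25; pred: 16+9-4=21
Step 4: prey: 25+7-15=17; pred: 21+10-6=25
Step 5: prey: 17+5-12=10; pred: 25+8-7=26
Step 6: prey: 10+3-7=6; pred: 26+5-7=24
Step 7: prey: 6+1-4=3; pred: 24+2-7=19
Step 8: prey: 3+0-1=2; pred: 19+1-5=15
Step 9: prey: 2+0-0=2; pred: 15+0-4=11
Step 10: prey: 2+0-0=2; pred: 11+0-3=8
Step 11: prey: 2+0-0=2; pred: 8+0-2=6
Step 12: prey: 2+0-0=2; pred: 6+0-1=5
Step 13: prey: 2+0-0=2; pred: 5+0-1=4
Step 14: prey: 2+0-0=2; pred: 4+0-1=3
Step 15: prey: 2+0-0=2; pred: 3+0-0=3
No extinction within 15 steps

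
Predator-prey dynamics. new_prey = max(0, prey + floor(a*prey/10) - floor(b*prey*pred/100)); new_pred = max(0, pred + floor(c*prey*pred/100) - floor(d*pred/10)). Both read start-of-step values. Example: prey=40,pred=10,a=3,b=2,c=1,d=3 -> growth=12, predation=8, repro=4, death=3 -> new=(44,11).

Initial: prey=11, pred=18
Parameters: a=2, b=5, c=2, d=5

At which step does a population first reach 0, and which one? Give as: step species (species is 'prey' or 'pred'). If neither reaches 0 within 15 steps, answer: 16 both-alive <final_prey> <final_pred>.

Answer: 16 both-alive 2 1

Derivation:
Step 1: prey: 11+2-9=4; pred: 18+3-9=12
Step 2: prey: 4+0-2=2; pred: 12+0-6=6
Step 3: prey: 2+0-0=2; pred: 6+0-3=3
Step 4: prey: 2+0-0=2; pred: 3+0-1=2
Step 5: prey: 2+0-0=2; pred: 2+0-1=1
Step 6: prey: 2+0-0=2; pred: 1+0-0=1
Steps 7-15: state stable at prey=2, pred=1 (no change)
No extinction within 15 steps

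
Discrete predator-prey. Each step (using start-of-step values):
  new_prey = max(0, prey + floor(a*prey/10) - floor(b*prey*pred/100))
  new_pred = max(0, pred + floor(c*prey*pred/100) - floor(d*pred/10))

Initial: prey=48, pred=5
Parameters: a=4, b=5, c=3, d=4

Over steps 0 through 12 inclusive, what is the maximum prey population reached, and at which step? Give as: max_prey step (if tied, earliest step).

Step 1: prey: 48+19-12=55; pred: 5+7-2=10
Step 2: prey: 55+22-27=50; pred: 10+16-4=22
Step 3: prey: 50+20-55=15; pred: 22+33-8=47
Step 4: prey: 15+6-35=0; pred: 47+21-18=50
Step 5: prey: 0+0-0=0; pred: 50+0-20=30
Step 6: prey: 0+0-0=0; pred: 30+0-12=18
Step 7: prey: 0+0-0=0; pred: 18+0-7=11
Step 8: prey: 0+0-0=0; pred: 11+0-4=7
Step 9: prey: 0+0-0=0; pred: 7+0-2=5
Step 10: prey: 0+0-0=0; pred: 5+0-2=3
Step 11: prey: 0+0-0=0; pred: 3+0-1=2
Step 12: prey: 0+0-0=0; pred: 2+0-0=2
Max prey = 55 at step 1

Answer: 55 1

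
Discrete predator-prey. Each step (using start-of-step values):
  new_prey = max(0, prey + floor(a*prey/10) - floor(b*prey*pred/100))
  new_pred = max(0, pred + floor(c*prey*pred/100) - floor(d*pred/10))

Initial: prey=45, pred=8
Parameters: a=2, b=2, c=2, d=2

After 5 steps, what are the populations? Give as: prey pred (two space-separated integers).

Answer: 1 59

Derivation:
Step 1: prey: 45+9-7=47; pred: 8+7-1=14
Step 2: prey: 47+9-13=43; pred: 14+13-2=25
Step 3: prey: 43+8-21=30; pred: 25+21-5=41
Step 4: prey: 30+6-24=12; pred: 41+24-8=57
Step 5: prey: 12+2-13=1; pred: 57+13-11=59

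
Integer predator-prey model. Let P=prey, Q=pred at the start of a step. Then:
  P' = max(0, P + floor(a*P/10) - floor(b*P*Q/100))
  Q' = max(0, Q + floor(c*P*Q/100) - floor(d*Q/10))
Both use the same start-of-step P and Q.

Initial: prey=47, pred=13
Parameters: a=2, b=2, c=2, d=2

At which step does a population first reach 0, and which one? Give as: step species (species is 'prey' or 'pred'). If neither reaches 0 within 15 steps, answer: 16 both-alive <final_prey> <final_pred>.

Answer: 5 prey

Derivation:
Step 1: prey: 47+9-12=44; pred: 13+12-2=23
Step 2: prey: 44+8-20=32; pred: 23+20-4=39
Step 3: prey: 32+6-24=14; pred: 39+24-7=56
Step 4: prey: 14+2-15=1; pred: 56+15-11=60
Step 5: prey: 1+0-1=0; pred: 60+1-12=49
First extinction: prey at step 5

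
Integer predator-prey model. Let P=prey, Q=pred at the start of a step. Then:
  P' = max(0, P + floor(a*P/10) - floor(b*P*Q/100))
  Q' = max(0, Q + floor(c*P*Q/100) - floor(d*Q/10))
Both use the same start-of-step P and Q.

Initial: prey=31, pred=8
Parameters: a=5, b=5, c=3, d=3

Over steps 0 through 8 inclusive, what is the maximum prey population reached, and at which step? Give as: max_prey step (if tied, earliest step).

Answer: 34 1

Derivation:
Step 1: prey: 31+15-12=34; pred: 8+7-2=13
Step 2: prey: 34+17-22=29; pred: 13+13-3=23
Step 3: prey: 29+14-33=10; pred: 23+20-6=37
Step 4: prey: 10+5-18=0; pred: 37+11-11=37
Step 5: prey: 0+0-0=0; pred: 37+0-11=26
Step 6: prey: 0+0-0=0; pred: 26+0-7=19
Step 7: prey: 0+0-0=0; pred: 19+0-5=14
Step 8: prey: 0+0-0=0; pred: 14+0-4=10
Max prey = 34 at step 1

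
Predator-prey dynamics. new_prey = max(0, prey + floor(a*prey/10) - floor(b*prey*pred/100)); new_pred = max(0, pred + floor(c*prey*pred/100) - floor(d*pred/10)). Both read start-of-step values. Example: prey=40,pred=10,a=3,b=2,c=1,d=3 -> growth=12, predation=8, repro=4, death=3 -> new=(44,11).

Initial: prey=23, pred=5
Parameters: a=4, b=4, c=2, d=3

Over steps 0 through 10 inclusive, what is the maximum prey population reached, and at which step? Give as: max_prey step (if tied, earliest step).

Step 1: prey: 23+9-4=28; pred: 5+2-1=6
Step 2: prey: 28+11-6=33; pred: 6+3-1=8
Step 3: prey: 33+13-10=36; pred: 8+5-2=11
Step 4: prey: 36+14-15=35; pred: 11+7-3=15
Step 5: prey: 35+14-21=28; pred: 15+10-4=21
Step 6: prey: 28+11-23=16; pred: 21+11-6=26
Step 7: prey: 16+6-16=6; pred: 26+8-7=27
Step 8: prey: 6+2-6=2; pred: 27+3-8=22
Step 9: prey: 2+0-1=1; pred: 22+0-6=16
Step 10: prey: 1+0-0=1; pred: 16+0-4=12
Max prey = 36 at step 3

Answer: 36 3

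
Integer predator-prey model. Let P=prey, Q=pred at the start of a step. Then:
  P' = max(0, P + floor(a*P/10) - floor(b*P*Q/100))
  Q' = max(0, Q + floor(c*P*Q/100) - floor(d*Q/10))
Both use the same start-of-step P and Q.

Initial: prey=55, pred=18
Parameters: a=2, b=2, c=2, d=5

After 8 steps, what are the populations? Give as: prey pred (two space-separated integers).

Answer: 2 3

Derivation:
Step 1: prey: 55+11-19=47; pred: 18+19-9=28
Step 2: prey: 47+9-26=30; pred: 28+26-14=40
Step 3: prey: 30+6-24=12; pred: 40+24-20=44
Step 4: prey: 12+2-10=4; pred: 44+10-22=32
Step 5: prey: 4+0-2=2; pred: 32+2-16=18
Step 6: prey: 2+0-0=2; pred: 18+0-9=9
Step 7: prey: 2+0-0=2; pred: 9+0-4=5
Step 8: prey: 2+0-0=2; pred: 5+0-2=3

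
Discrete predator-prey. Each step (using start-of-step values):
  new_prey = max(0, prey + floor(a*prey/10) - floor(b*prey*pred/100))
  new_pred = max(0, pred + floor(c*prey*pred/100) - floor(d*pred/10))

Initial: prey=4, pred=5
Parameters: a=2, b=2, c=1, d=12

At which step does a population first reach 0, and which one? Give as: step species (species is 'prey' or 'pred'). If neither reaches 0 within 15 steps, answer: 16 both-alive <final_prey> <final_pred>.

Answer: 1 pred

Derivation:
Step 1: prey: 4+0-0=4; pred: 5+0-6=0
First extinction: pred at step 1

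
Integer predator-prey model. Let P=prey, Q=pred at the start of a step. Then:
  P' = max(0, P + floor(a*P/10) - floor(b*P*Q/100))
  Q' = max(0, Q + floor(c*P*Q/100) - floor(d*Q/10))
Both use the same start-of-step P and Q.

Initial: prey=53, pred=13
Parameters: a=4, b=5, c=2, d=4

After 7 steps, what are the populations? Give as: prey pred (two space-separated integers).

Answer: 0 4

Derivation:
Step 1: prey: 53+21-34=40; pred: 13+13-5=21
Step 2: prey: 40+16-42=14; pred: 21+16-8=29
Step 3: prey: 14+5-20=0; pred: 29+8-11=26
Step 4: prey: 0+0-0=0; pred: 26+0-10=16
Step 5: prey: 0+0-0=0; pred: 16+0-6=10
Step 6: prey: 0+0-0=0; pred: 10+0-4=6
Step 7: prey: 0+0-0=0; pred: 6+0-2=4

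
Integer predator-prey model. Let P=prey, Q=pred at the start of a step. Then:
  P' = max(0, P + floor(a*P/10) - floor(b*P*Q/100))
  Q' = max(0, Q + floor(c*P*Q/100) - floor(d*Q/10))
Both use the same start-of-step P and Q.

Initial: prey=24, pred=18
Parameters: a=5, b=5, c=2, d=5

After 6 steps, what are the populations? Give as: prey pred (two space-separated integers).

Step 1: prey: 24+12-21=15; pred: 18+8-9=17
Step 2: prey: 15+7-12=10; pred: 17+5-8=14
Step 3: prey: 10+5-7=8; pred: 14+2-7=9
Step 4: prey: 8+4-3=9; pred: 9+1-4=6
Step 5: prey: 9+4-2=11; pred: 6+1-3=4
Step 6: prey: 11+5-2=14; pred: 4+0-2=2

Answer: 14 2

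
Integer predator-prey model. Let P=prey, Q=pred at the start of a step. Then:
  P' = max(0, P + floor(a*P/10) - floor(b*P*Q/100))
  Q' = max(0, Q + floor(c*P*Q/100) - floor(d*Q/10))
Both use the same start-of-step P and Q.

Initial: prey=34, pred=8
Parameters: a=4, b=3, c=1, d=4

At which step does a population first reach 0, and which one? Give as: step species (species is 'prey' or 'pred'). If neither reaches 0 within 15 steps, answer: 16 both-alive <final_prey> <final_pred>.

Answer: 16 both-alive 5 4

Derivation:
Step 1: prey: 34+13-8=39; pred: 8+2-3=7
Step 2: prey: 39+15-8=46; pred: 7+2-2=7
Step 3: prey: 46+18-9=55; pred: 7+3-2=8
Step 4: prey: 55+22-13=64; pred: 8+4-3=9
Step 5: prey: 64+25-17=72; pred: 9+5-3=11
Step 6: prey: 72+28-23=77; pred: 11+7-4=14
Step 7: prey: 77+30-32=75; pred: 14+10-5=19
Step 8: prey: 75+30-42=63; pred: 19+14-7=26
Step 9: prey: 63+25-49=39; pred: 26+16-10=32
Step 10: prey: 39+15-37=17; pred: 32+12-12=32
Step 11: prey: 17+6-16=7; pred: 32+5-12=25
Step 12: prey: 7+2-5=4; pred: 25+1-10=16
Step 13: prey: 4+1-1=4; pred: 16+0-6=10
Step 14: prey: 4+1-1=4; pred: 10+0-4=6
Step 15: prey: 4+1-0=5; pred: 6+0-2=4
No extinction within 15 steps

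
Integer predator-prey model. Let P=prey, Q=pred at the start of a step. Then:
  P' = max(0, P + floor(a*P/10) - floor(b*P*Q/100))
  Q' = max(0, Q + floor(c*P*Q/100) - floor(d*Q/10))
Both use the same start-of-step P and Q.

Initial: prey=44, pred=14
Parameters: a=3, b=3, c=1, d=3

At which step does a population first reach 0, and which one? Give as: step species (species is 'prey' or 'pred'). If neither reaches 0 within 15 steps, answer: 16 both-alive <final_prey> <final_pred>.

Answer: 16 both-alive 33 3

Derivation:
Step 1: prey: 44+13-18=39; pred: 14+6-4=16
Step 2: prey: 39+11-18=32; pred: 16+6-4=18
Step 3: prey: 32+9-17=24; pred: 18+5-5=18
Step 4: prey: 24+7-12=19; pred: 18+4-5=17
Step 5: prey: 19+5-9=15; pred: 17+3-5=15
Step 6: prey: 15+4-6=13; pred: 15+2-4=13
Step 7: prey: 13+3-5=11; pred: 13+1-3=11
Step 8: prey: 11+3-3=11; pred: 11+1-3=9
Step 9: prey: 11+3-2=12; pred: 9+0-2=7
Step 10: prey: 12+3-2=13; pred: 7+0-2=5
Step 11: prey: 13+3-1=15; pred: 5+0-1=4
Step 12: prey: 15+4-1=18; pred: 4+0-1=3
Step 13: prey: 18+5-1=22; pred: 3+0-0=3
Step 14: prey: 22+6-1=27; pred: 3+0-0=3
Step 15: prey: 27+8-2=33; pred: 3+0-0=3
No extinction within 15 steps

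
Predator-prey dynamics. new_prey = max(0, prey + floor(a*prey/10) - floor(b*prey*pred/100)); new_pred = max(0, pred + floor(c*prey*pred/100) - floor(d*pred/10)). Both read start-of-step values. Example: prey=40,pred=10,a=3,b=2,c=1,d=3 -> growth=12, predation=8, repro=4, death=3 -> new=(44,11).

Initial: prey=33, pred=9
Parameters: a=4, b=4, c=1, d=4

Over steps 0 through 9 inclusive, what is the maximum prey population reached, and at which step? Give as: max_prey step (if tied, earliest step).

Step 1: prey: 33+13-11=35; pred: 9+2-3=8
Step 2: prey: 35+14-11=38; pred: 8+2-3=7
Step 3: prey: 38+15-10=43; pred: 7+2-2=7
Step 4: prey: 43+17-12=48; pred: 7+3-2=8
Step 5: prey: 48+19-15=52; pred: 8+3-3=8
Step 6: prey: 52+20-16=56; pred: 8+4-3=9
Step 7: prey: 56+22-20=58; pred: 9+5-3=11
Step 8: prey: 58+23-25=56; pred: 11+6-4=13
Step 9: prey: 56+22-29=49; pred: 13+7-5=15
Max prey = 58 at step 7

Answer: 58 7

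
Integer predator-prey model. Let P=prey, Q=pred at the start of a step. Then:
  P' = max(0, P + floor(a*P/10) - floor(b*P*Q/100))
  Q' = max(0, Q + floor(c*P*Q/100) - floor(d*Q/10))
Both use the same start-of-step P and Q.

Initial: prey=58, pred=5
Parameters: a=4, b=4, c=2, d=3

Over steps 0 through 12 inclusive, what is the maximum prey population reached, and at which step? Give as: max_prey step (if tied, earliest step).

Step 1: prey: 58+23-11=70; pred: 5+5-1=9
Step 2: prey: 70+28-25=73; pred: 9+12-2=19
Step 3: prey: 73+29-55=47; pred: 19+27-5=41
Step 4: prey: 47+18-77=0; pred: 41+38-12=67
Step 5: prey: 0+0-0=0; pred: 67+0-20=47
Step 6: prey: 0+0-0=0; pred: 47+0-14=33
Step 7: prey: 0+0-0=0; pred: 33+0-9=24
Step 8: prey: 0+0-0=0; pred: 24+0-7=17
Step 9: prey: 0+0-0=0; pred: 17+0-5=12
Step 10: prey: 0+0-0=0; pred: 12+0-3=9
Step 11: prey: 0+0-0=0; pred: 9+0-2=7
Step 12: prey: 0+0-0=0; pred: 7+0-2=5
Max prey = 73 at step 2

Answer: 73 2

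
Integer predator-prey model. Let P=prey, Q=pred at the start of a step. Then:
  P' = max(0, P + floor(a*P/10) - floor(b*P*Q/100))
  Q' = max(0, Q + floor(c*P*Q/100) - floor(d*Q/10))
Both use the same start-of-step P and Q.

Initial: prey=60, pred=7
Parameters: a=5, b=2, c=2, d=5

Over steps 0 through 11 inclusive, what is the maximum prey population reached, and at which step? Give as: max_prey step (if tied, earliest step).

Step 1: prey: 60+30-8=82; pred: 7+8-3=12
Step 2: prey: 82+41-19=104; pred: 12+19-6=25
Step 3: prey: 104+52-52=104; pred: 25+52-12=65
Step 4: prey: 104+52-135=21; pred: 65+135-32=168
Step 5: prey: 21+10-70=0; pred: 168+70-84=154
Step 6: prey: 0+0-0=0; pred: 154+0-77=77
Step 7: prey: 0+0-0=0; pred: 77+0-38=39
Step 8: prey: 0+0-0=0; pred: 39+0-19=20
Step 9: prey: 0+0-0=0; pred: 20+0-10=10
Step 10: prey: 0+0-0=0; pred: 10+0-5=5
Step 11: prey: 0+0-0=0; pred: 5+0-2=3
Max prey = 104 at step 2

Answer: 104 2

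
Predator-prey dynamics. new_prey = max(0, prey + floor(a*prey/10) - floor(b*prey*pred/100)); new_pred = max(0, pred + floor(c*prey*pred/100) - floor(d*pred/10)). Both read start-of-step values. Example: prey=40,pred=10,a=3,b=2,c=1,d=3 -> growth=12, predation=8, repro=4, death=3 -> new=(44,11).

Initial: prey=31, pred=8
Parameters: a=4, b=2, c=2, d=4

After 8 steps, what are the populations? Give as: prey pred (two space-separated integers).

Step 1: prey: 31+12-4=39; pred: 8+4-3=9
Step 2: prey: 39+15-7=47; pred: 9+7-3=13
Step 3: prey: 47+18-12=53; pred: 13+12-5=20
Step 4: prey: 53+21-21=53; pred: 20+21-8=33
Step 5: prey: 53+21-34=40; pred: 33+34-13=54
Step 6: prey: 40+16-43=13; pred: 54+43-21=76
Step 7: prey: 13+5-19=0; pred: 76+19-30=65
Step 8: prey: 0+0-0=0; pred: 65+0-26=39

Answer: 0 39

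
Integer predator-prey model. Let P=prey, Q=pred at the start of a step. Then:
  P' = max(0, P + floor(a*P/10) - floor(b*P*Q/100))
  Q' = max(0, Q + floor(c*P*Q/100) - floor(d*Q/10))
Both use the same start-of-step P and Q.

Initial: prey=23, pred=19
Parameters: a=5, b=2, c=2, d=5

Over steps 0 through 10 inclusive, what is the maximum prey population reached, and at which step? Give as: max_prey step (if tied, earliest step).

Answer: 41 5

Derivation:
Step 1: prey: 23+11-8=26; pred: 19+8-9=18
Step 2: prey: 26+13-9=30; pred: 18+9-9=18
Step 3: prey: 30+15-10=35; pred: 18+10-9=19
Step 4: prey: 35+17-13=39; pred: 19+13-9=23
Step 5: prey: 39+19-17=41; pred: 23+17-11=29
Step 6: prey: 41+20-23=38; pred: 29+23-14=38
Step 7: prey: 38+19-28=29; pred: 38+28-19=47
Step 8: prey: 29+14-27=16; pred: 47+27-23=51
Step 9: prey: 16+8-16=8; pred: 51+16-25=42
Step 10: prey: 8+4-6=6; pred: 42+6-21=27
Max prey = 41 at step 5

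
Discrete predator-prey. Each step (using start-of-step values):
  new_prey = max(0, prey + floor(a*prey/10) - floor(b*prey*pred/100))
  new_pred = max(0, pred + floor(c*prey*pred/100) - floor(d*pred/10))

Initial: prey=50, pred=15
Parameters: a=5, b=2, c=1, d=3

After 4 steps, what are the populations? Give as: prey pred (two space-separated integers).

Step 1: prey: 50+25-15=60; pred: 15+7-4=18
Step 2: prey: 60+30-21=69; pred: 18+10-5=23
Step 3: prey: 69+34-31=72; pred: 23+15-6=32
Step 4: prey: 72+36-46=62; pred: 32+23-9=46

Answer: 62 46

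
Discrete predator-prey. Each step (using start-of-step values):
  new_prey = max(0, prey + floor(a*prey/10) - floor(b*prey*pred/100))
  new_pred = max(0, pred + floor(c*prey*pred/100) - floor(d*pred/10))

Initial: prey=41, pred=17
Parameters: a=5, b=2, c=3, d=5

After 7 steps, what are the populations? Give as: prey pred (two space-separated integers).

Answer: 0 13

Derivation:
Step 1: prey: 41+20-13=48; pred: 17+20-8=29
Step 2: prey: 48+24-27=45; pred: 29+41-14=56
Step 3: prey: 45+22-50=17; pred: 56+75-28=103
Step 4: prey: 17+8-35=0; pred: 103+52-51=104
Step 5: prey: 0+0-0=0; pred: 104+0-52=52
Step 6: prey: 0+0-0=0; pred: 52+0-26=26
Step 7: prey: 0+0-0=0; pred: 26+0-13=13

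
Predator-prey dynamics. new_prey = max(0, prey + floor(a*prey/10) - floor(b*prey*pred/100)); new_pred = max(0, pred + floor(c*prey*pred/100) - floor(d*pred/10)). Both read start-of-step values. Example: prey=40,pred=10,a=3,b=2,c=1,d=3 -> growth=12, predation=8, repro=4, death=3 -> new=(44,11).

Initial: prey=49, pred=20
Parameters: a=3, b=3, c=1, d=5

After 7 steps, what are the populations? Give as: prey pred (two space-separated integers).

Step 1: prey: 49+14-29=34; pred: 20+9-10=19
Step 2: prey: 34+10-19=25; pred: 19+6-9=16
Step 3: prey: 25+7-12=20; pred: 16+4-8=12
Step 4: prey: 20+6-7=19; pred: 12+2-6=8
Step 5: prey: 19+5-4=20; pred: 8+1-4=5
Step 6: prey: 20+6-3=23; pred: 5+1-2=4
Step 7: prey: 23+6-2=27; pred: 4+0-2=2

Answer: 27 2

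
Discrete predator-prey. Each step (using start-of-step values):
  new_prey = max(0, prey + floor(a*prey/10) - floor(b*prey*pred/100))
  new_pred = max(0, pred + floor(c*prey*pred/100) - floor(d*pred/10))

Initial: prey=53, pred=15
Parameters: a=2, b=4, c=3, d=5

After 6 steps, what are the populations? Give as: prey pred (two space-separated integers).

Answer: 0 3

Derivation:
Step 1: prey: 53+10-31=32; pred: 15+23-7=31
Step 2: prey: 32+6-39=0; pred: 31+29-15=45
Step 3: prey: 0+0-0=0; pred: 45+0-22=23
Step 4: prey: 0+0-0=0; pred: 23+0-11=12
Step 5: prey: 0+0-0=0; pred: 12+0-6=6
Step 6: prey: 0+0-0=0; pred: 6+0-3=3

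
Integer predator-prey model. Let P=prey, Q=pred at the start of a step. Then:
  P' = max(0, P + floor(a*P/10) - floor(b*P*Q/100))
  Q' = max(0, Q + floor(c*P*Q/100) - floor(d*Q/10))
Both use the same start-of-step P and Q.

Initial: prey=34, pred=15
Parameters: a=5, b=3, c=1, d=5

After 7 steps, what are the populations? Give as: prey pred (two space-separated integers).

Step 1: prey: 34+17-15=36; pred: 15+5-7=13
Step 2: prey: 36+18-14=40; pred: 13+4-6=11
Step 3: prey: 40+20-13=47; pred: 11+4-5=10
Step 4: prey: 47+23-14=56; pred: 10+4-5=9
Step 5: prey: 56+28-15=69; pred: 9+5-4=10
Step 6: prey: 69+34-20=83; pred: 10+6-5=11
Step 7: prey: 83+41-27=97; pred: 11+9-5=15

Answer: 97 15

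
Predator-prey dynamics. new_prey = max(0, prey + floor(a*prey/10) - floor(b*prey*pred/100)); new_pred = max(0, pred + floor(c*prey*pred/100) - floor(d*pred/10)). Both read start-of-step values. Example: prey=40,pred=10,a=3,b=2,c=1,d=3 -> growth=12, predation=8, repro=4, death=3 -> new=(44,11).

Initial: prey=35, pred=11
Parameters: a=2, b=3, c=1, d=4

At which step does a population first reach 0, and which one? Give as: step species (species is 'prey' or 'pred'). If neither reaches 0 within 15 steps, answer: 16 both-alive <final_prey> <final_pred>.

Step 1: prey: 35+7-11=31; pred: 11+3-4=10
Step 2: prey: 31+6-9=28; pred: 10+3-4=9
Step 3: prey: 28+5-7=26; pred: 9+2-3=8
Step 4: prey: 26+5-6=25; pred: 8+2-3=7
Step 5: prey: 25+5-5=25; pred: 7+1-2=6
Step 6: prey: 25+5-4=26; pred: 6+1-2=5
Step 7: prey: 26+5-3=28; pred: 5+1-2=4
Step 8: prey: 28+5-3=30; pred: 4+1-1=4
Step 9: prey: 30+6-3=33; pred: 4+1-1=4
Step 10: prey: 33+6-3=36; pred: 4+1-1=4
Step 11: prey: 36+7-4=39; pred: 4+1-1=4
Step 12: prey: 39+7-4=42; pred: 4+1-1=4
Step 13: prey: 42+8-5=45; pred: 4+1-1=4
Step 14: prey: 45+9-5=49; pred: 4+1-1=4
Step 15: prey: 49+9-5=53; pred: 4+1-1=4
No extinction within 15 steps

Answer: 16 both-alive 53 4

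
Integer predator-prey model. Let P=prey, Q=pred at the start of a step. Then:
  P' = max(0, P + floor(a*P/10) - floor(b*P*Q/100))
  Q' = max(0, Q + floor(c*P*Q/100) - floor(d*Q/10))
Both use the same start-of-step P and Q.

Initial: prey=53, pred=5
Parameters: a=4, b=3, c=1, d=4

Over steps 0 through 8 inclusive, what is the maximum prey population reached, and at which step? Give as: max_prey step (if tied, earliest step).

Step 1: prey: 53+21-7=67; pred: 5+2-2=5
Step 2: prey: 67+26-10=83; pred: 5+3-2=6
Step 3: prey: 83+33-14=102; pred: 6+4-2=8
Step 4: prey: 102+40-24=118; pred: 8+8-3=13
Step 5: prey: 118+47-46=119; pred: 13+15-5=23
Step 6: prey: 119+47-82=84; pred: 23+27-9=41
Step 7: prey: 84+33-103=14; pred: 41+34-16=59
Step 8: prey: 14+5-24=0; pred: 59+8-23=44
Max prey = 119 at step 5

Answer: 119 5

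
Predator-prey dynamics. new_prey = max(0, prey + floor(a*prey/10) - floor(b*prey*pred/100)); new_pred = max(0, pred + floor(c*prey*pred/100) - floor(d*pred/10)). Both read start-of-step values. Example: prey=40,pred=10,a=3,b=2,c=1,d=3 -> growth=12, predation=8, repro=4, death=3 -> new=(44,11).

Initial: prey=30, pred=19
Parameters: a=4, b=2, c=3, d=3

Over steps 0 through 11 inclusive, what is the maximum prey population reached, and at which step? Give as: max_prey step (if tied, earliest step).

Answer: 31 1

Derivation:
Step 1: prey: 30+12-11=31; pred: 19+17-5=31
Step 2: prey: 31+12-19=24; pred: 31+28-9=50
Step 3: prey: 24+9-24=9; pred: 50+36-15=71
Step 4: prey: 9+3-12=0; pred: 71+19-21=69
Step 5: prey: 0+0-0=0; pred: 69+0-20=49
Step 6: prey: 0+0-0=0; pred: 49+0-14=35
Step 7: prey: 0+0-0=0; pred: 35+0-10=25
Step 8: prey: 0+0-0=0; pred: 25+0-7=18
Step 9: prey: 0+0-0=0; pred: 18+0-5=13
Step 10: prey: 0+0-0=0; pred: 13+0-3=10
Step 11: prey: 0+0-0=0; pred: 10+0-3=7
Max prey = 31 at step 1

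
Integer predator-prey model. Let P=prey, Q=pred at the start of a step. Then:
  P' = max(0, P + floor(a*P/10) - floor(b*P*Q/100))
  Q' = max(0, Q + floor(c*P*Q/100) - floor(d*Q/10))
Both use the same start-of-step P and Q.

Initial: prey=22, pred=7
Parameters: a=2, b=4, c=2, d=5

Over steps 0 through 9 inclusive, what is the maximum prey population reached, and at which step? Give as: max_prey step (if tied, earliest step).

Answer: 26 9

Derivation:
Step 1: prey: 22+4-6=20; pred: 7+3-3=7
Step 2: prey: 20+4-5=19; pred: 7+2-3=6
Step 3: prey: 19+3-4=18; pred: 6+2-3=5
Step 4: prey: 18+3-3=18; pred: 5+1-2=4
Step 5: prey: 18+3-2=19; pred: 4+1-2=3
Step 6: prey: 19+3-2=20; pred: 3+1-1=3
Step 7: prey: 20+4-2=22; pred: 3+1-1=3
Step 8: prey: 22+4-2=24; pred: 3+1-1=3
Step 9: prey: 24+4-2=26; pred: 3+1-1=3
Max prey = 26 at step 9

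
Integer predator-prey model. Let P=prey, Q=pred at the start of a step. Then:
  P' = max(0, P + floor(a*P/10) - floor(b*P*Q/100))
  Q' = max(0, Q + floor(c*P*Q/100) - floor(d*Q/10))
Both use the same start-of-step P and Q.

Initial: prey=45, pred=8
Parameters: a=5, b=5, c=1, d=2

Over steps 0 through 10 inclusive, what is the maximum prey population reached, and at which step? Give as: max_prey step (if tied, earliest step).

Answer: 49 1

Derivation:
Step 1: prey: 45+22-18=49; pred: 8+3-1=10
Step 2: prey: 49+24-24=49; pred: 10+4-2=12
Step 3: prey: 49+24-29=44; pred: 12+5-2=15
Step 4: prey: 44+22-33=33; pred: 15+6-3=18
Step 5: prey: 33+16-29=20; pred: 18+5-3=20
Step 6: prey: 20+10-20=10; pred: 20+4-4=20
Step 7: prey: 10+5-10=5; pred: 20+2-4=18
Step 8: prey: 5+2-4=3; pred: 18+0-3=15
Step 9: prey: 3+1-2=2; pred: 15+0-3=12
Step 10: prey: 2+1-1=2; pred: 12+0-2=10
Max prey = 49 at step 1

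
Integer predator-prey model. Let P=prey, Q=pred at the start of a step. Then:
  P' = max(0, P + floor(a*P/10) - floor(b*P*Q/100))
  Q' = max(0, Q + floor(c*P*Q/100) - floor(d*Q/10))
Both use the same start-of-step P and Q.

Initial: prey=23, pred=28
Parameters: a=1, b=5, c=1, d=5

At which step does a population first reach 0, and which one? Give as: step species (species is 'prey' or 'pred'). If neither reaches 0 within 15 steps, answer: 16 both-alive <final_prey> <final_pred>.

Answer: 1 prey

Derivation:
Step 1: prey: 23+2-32=0; pred: 28+6-14=20
First extinction: prey at step 1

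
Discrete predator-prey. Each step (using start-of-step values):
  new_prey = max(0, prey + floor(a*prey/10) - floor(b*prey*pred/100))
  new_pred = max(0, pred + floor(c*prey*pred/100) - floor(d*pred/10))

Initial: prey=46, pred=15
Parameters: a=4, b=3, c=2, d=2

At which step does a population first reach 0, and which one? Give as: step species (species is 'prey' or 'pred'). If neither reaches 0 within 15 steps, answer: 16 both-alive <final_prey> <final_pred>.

Step 1: prey: 46+18-20=44; pred: 15+13-3=25
Step 2: prey: 44+17-33=28; pred: 25+22-5=42
Step 3: prey: 28+11-35=4; pred: 42+23-8=57
Step 4: prey: 4+1-6=0; pred: 57+4-11=50
First extinction: prey at step 4

Answer: 4 prey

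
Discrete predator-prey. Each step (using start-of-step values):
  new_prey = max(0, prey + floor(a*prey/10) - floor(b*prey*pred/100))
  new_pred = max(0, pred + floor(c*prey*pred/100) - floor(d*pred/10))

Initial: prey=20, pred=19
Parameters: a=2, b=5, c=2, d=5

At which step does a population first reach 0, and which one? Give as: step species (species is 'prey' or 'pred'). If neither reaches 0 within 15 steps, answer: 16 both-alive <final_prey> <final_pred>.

Step 1: prey: 20+4-19=5; pred: 19+7-9=17
Step 2: prey: 5+1-4=2; pred: 17+1-8=10
Step 3: prey: 2+0-1=1; pred: 10+0-5=5
Step 4: prey: 1+0-0=1; pred: 5+0-2=3
Step 5: prey: 1+0-0=1; pred: 3+0-1=2
Step 6: prey: 1+0-0=1; pred: 2+0-1=1
Step 7: prey: 1+0-0=1; pred: 1+0-0=1
Steps 8-15: state stable at prey=1, pred=1 (no change)
No extinction within 15 steps

Answer: 16 both-alive 1 1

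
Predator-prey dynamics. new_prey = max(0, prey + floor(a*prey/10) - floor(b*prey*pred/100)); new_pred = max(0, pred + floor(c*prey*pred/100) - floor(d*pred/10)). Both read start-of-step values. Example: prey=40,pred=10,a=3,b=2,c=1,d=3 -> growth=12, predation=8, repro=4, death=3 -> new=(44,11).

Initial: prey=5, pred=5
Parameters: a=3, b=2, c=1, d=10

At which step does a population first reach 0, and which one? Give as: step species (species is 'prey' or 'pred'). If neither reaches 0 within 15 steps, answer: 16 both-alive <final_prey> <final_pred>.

Answer: 1 pred

Derivation:
Step 1: prey: 5+1-0=6; pred: 5+0-5=0
First extinction: pred at step 1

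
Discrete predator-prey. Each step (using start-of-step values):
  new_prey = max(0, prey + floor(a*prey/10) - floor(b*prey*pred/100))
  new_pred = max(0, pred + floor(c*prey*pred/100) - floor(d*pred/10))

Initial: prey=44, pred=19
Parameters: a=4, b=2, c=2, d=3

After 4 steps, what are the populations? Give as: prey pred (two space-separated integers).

Step 1: prey: 44+17-16=45; pred: 19+16-5=30
Step 2: prey: 45+18-27=36; pred: 30+27-9=48
Step 3: prey: 36+14-34=16; pred: 48+34-14=68
Step 4: prey: 16+6-21=1; pred: 68+21-20=69

Answer: 1 69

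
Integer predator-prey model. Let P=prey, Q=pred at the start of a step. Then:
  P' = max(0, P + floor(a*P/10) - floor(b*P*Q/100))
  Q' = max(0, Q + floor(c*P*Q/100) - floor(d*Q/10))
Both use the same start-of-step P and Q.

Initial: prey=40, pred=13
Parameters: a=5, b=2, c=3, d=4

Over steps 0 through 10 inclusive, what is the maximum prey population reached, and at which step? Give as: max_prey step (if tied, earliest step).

Answer: 52 2

Derivation:
Step 1: prey: 40+20-10=50; pred: 13+15-5=23
Step 2: prey: 50+25-23=52; pred: 23+34-9=48
Step 3: prey: 52+26-49=29; pred: 48+74-19=103
Step 4: prey: 29+14-59=0; pred: 103+89-41=151
Step 5: prey: 0+0-0=0; pred: 151+0-60=91
Step 6: prey: 0+0-0=0; pred: 91+0-36=55
Step 7: prey: 0+0-0=0; pred: 55+0-22=33
Step 8: prey: 0+0-0=0; pred: 33+0-13=20
Step 9: prey: 0+0-0=0; pred: 20+0-8=12
Step 10: prey: 0+0-0=0; pred: 12+0-4=8
Max prey = 52 at step 2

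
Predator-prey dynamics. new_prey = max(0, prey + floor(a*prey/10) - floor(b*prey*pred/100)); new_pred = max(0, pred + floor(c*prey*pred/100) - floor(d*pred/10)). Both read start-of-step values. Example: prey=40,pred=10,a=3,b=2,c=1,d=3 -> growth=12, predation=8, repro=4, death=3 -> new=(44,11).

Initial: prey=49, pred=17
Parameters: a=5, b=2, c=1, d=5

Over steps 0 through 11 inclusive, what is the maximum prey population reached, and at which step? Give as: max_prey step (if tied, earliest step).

Answer: 84 4

Derivation:
Step 1: prey: 49+24-16=57; pred: 17+8-8=17
Step 2: prey: 57+28-19=66; pred: 17+9-8=18
Step 3: prey: 66+33-23=76; pred: 18+11-9=20
Step 4: prey: 76+38-30=84; pred: 20+15-10=25
Step 5: prey: 84+42-42=84; pred: 25+21-12=34
Step 6: prey: 84+42-57=69; pred: 34+28-17=45
Step 7: prey: 69+34-62=41; pred: 45+31-22=54
Step 8: prey: 41+20-44=17; pred: 54+22-27=49
Step 9: prey: 17+8-16=9; pred: 49+8-24=33
Step 10: prey: 9+4-5=8; pred: 33+2-16=19
Step 11: prey: 8+4-3=9; pred: 19+1-9=11
Max prey = 84 at step 4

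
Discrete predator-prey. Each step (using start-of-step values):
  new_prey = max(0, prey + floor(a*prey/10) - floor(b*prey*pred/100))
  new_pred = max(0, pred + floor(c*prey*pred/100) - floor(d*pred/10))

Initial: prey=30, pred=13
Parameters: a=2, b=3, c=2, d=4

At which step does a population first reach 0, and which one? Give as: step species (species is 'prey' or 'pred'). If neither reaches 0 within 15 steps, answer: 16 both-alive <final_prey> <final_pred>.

Answer: 16 both-alive 19 2

Derivation:
Step 1: prey: 30+6-11=25; pred: 13+7-5=15
Step 2: prey: 25+5-11=19; pred: 15+7-6=16
Step 3: prey: 19+3-9=13; pred: 16+6-6=16
Step 4: prey: 13+2-6=9; pred: 16+4-6=14
Step 5: prey: 9+1-3=7; pred: 14+2-5=11
Step 6: prey: 7+1-2=6; pred: 11+1-4=8
Step 7: prey: 6+1-1=6; pred: 8+0-3=5
Step 8: prey: 6+1-0=7; pred: 5+0-2=3
Step 9: prey: 7+1-0=8; pred: 3+0-1=2
Step 10: prey: 8+1-0=9; pred: 2+0-0=2
Step 11: prey: 9+1-0=10; pred: 2+0-0=2
Step 12: prey: 10+2-0=12; pred: 2+0-0=2
Step 13: prey: 12+2-0=14; pred: 2+0-0=2
Step 14: prey: 14+2-0=16; pred: 2+0-0=2
Step 15: prey: 16+3-0=19; pred: 2+0-0=2
No extinction within 15 steps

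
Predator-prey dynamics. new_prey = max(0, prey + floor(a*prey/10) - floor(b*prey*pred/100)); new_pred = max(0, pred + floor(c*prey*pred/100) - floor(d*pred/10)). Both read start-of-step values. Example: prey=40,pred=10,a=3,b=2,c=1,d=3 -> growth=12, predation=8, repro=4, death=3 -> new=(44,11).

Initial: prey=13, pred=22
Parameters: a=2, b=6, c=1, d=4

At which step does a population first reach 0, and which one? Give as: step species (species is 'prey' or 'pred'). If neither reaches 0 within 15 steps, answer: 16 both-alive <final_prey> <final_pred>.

Step 1: prey: 13+2-17=0; pred: 22+2-8=16
First extinction: prey at step 1

Answer: 1 prey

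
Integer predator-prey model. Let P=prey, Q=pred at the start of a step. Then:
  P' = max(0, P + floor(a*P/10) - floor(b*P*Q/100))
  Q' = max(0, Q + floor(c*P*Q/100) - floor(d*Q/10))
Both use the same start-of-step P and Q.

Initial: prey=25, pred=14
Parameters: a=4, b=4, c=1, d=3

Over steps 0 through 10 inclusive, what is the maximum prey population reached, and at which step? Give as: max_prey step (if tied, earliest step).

Answer: 33 10

Derivation:
Step 1: prey: 25+10-14=21; pred: 14+3-4=13
Step 2: prey: 21+8-10=19; pred: 13+2-3=12
Step 3: prey: 19+7-9=17; pred: 12+2-3=11
Step 4: prey: 17+6-7=16; pred: 11+1-3=9
Step 5: prey: 16+6-5=17; pred: 9+1-2=8
Step 6: prey: 17+6-5=18; pred: 8+1-2=7
Step 7: prey: 18+7-5=20; pred: 7+1-2=6
Step 8: prey: 20+8-4=24; pred: 6+1-1=6
Step 9: prey: 24+9-5=28; pred: 6+1-1=6
Step 10: prey: 28+11-6=33; pred: 6+1-1=6
Max prey = 33 at step 10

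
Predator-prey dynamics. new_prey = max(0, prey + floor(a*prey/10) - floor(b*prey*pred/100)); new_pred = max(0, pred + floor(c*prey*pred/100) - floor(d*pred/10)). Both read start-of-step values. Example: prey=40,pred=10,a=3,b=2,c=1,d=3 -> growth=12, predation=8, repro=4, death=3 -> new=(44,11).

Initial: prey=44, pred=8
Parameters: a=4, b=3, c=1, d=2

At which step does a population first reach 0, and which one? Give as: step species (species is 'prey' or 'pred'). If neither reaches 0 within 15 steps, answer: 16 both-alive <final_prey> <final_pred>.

Answer: 16 both-alive 1 8

Derivation:
Step 1: prey: 44+17-10=51; pred: 8+3-1=10
Step 2: prey: 51+20-15=56; pred: 10+5-2=13
Step 3: prey: 56+22-21=57; pred: 13+7-2=18
Step 4: prey: 57+22-30=49; pred: 18+10-3=25
Step 5: prey: 49+19-36=32; pred: 25+12-5=32
Step 6: prey: 32+12-30=14; pred: 32+10-6=36
Step 7: prey: 14+5-15=4; pred: 36+5-7=34
Step 8: prey: 4+1-4=1; pred: 34+1-6=29
Step 9: prey: 1+0-0=1; pred: 29+0-5=24
Step 10: prey: 1+0-0=1; pred: 24+0-4=20
Step 11: prey: 1+0-0=1; pred: 20+0-4=16
Step 12: prey: 1+0-0=1; pred: 16+0-3=13
Step 13: prey: 1+0-0=1; pred: 13+0-2=11
Step 14: prey: 1+0-0=1; pred: 11+0-2=9
Step 15: prey: 1+0-0=1; pred: 9+0-1=8
No extinction within 15 steps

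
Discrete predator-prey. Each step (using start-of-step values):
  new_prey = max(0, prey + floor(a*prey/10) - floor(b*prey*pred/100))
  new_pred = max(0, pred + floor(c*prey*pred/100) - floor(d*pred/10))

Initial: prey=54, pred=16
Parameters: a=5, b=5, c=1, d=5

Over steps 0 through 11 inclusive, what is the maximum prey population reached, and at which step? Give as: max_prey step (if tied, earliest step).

Step 1: prey: 54+27-43=38; pred: 16+8-8=16
Step 2: prey: 38+19-30=27; pred: 16+6-8=14
Step 3: prey: 27+13-18=22; pred: 14+3-7=10
Step 4: prey: 22+11-11=22; pred: 10+2-5=7
Step 5: prey: 22+11-7=26; pred: 7+1-3=5
Step 6: prey: 26+13-6=33; pred: 5+1-2=4
Step 7: prey: 33+16-6=43; pred: 4+1-2=3
Step 8: prey: 43+21-6=58; pred: 3+1-1=3
Step 9: prey: 58+29-8=79; pred: 3+1-1=3
Step 10: prey: 79+39-11=107; pred: 3+2-1=4
Step 11: prey: 107+53-21=139; pred: 4+4-2=6
Max prey = 139 at step 11

Answer: 139 11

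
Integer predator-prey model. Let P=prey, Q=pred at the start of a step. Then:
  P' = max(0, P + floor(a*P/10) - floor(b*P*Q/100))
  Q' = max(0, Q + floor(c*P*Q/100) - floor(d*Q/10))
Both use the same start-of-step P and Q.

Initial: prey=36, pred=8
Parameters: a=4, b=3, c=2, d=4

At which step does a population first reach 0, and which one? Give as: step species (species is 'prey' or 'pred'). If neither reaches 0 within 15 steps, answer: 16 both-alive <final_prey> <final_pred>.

Step 1: prey: 36+14-8=42; pred: 8+5-3=10
Step 2: prey: 42+16-12=46; pred: 10+8-4=14
Step 3: prey: 46+18-19=45; pred: 14+12-5=21
Step 4: prey: 45+18-28=35; pred: 21+18-8=31
Step 5: prey: 35+14-32=17; pred: 31+21-12=40
Step 6: prey: 17+6-20=3; pred: 40+13-16=37
Step 7: prey: 3+1-3=1; pred: 37+2-14=25
Step 8: prey: 1+0-0=1; pred: 25+0-10=15
Step 9: prey: 1+0-0=1; pred: 15+0-6=9
Step 10: prey: 1+0-0=1; pred: 9+0-3=6
Step 11: prey: 1+0-0=1; pred: 6+0-2=4
Step 12: prey: 1+0-0=1; pred: 4+0-1=3
Step 13: prey: 1+0-0=1; pred: 3+0-1=2
Step 14: prey: 1+0-0=1; pred: 2+0-0=2
Steps 15-15: state stable at prey=1, pred=2 (no change)
No extinction within 15 steps

Answer: 16 both-alive 1 2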